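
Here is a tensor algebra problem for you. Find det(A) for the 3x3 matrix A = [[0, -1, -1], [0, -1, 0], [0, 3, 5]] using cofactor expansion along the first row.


Expanding along the first row, det(A) = a11*M_11 - a12*M_12 + a13*M_13, where M_1j is the (1,j) minor.
Minor M_11 = -1*5 - 0*3 = -5
Minor M_12 = 0*5 - 0*0 = 0
Minor M_13 = 0*3 - -1*0 = 0
det = 0*(-5) - -1*(0) + -1*(0)
    = 0 - 0 + 0
    = 0

0


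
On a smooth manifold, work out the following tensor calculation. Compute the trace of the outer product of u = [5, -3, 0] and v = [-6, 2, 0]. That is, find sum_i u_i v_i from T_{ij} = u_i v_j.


The outer product gives T_{ij} = u_i v_j.
The trace (contraction) is Tr(T) = sum_i T_{ii} = sum_i u_i v_i.
Diagonal entries:
T_{11} = u_1 * v_1 = 5 * -6 = -30
T_{22} = u_2 * v_2 = -3 * 2 = -6
T_{33} = u_3 * v_3 = 0 * 0 = 0
Tr(T) = -30 + -6 + 0 = -36

-36


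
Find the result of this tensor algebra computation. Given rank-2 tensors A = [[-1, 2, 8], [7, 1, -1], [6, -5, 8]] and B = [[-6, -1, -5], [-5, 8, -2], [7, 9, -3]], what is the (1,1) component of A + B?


Tensor addition is component-wise: (A + B)_{ij} = A_{ij} + B_{ij}.
A_{11} = -1
B_{11} = -6
(A + B)_{11} = -1 + -6 = -7

-7


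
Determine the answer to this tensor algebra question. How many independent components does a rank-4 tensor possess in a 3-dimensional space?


The number of components of a rank-r tensor in d dimensions is d^r.
Here d = 3 and r = 4.
3^4 = 81

81


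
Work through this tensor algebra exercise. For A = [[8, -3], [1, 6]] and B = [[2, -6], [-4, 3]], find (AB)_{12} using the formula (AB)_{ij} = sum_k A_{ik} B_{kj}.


(AB)_{ij} = sum_k A_{ik} B_{kj}.
For i=1, j=2:
A_{11} * B_{12} = 8 * -6 = -48
A_{12} * B_{22} = -3 * 3 = -9
Sum = -48 + -9 = -57

-57


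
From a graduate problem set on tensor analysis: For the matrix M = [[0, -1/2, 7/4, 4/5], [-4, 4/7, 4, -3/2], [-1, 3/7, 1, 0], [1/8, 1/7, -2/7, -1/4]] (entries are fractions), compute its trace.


The trace is the sum of diagonal entries.
Diagonal: M[1,1] = 0, M[2,2] = 4/7, M[3,3] = 1, M[4,4] = -1/4
Tr(M) = 0 + 4/7 + 1 + -1/4
Computing step by step:
After adding M[1,1]: 0
After adding M[2,2]: 4/7
After adding M[3,3]: 11/7
After adding M[4,4]: 37/28
Tr(M) = 37/28

37/28


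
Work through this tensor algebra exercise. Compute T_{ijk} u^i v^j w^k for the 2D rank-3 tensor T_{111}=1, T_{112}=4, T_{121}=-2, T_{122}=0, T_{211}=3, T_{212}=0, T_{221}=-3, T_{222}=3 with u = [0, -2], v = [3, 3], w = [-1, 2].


S = sum over i,j,k of T_{ijk} u_i v_j w_k. Expanding all 8 terms:
T_{111}*u_1*v_1*w_1 = 1*0*3*-1 = 0  (running total: 0)
T_{112}*u_1*v_1*w_2 = 4*0*3*2 = 0  (running total: 0)
T_{121}*u_1*v_2*w_1 = -2*0*3*-1 = 0  (running total: 0)
T_{122}*u_1*v_2*w_2 = 0*0*3*2 = 0  (running total: 0)
T_{211}*u_2*v_1*w_1 = 3*-2*3*-1 = 18  (running total: 18)
T_{212}*u_2*v_1*w_2 = 0*-2*3*2 = 0  (running total: 18)
T_{221}*u_2*v_2*w_1 = -3*-2*3*-1 = -18  (running total: 0)
T_{222}*u_2*v_2*w_2 = 3*-2*3*2 = -36  (running total: -36)
S = -36

-36


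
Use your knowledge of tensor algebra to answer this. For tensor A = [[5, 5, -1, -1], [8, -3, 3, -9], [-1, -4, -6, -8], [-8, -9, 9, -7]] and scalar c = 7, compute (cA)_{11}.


Scalar multiplication: (cA)_{ij} = c * A_{ij}.
c = 7
A_{11} = 5
(cA)_{11} = 7 * 5 = 35

35


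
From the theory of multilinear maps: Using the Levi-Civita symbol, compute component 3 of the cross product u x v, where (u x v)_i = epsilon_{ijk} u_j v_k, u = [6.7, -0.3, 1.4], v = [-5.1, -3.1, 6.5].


(u x v)_3 = sum_{j,k} epsilon_{3jk} u_j v_k. Only permutations of (1,2,3) contribute; the two non-zero terms are:
eps_{312} u_1 v_2 = 1 * 6.7 * -3.1 = -20.77
eps_{321} u_2 v_1 = -1 * -0.3 * -5.1 = -1.53
(u x v)_3 = -22.3

-22.3


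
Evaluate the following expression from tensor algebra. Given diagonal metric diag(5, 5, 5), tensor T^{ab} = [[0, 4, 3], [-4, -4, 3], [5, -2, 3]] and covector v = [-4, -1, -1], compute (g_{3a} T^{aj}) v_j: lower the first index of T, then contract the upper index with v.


Step 1: lower the first index. For a diagonal metric, g_{ia} T^{aj} = g_{ii} T^{ij} (no sum on i).
g_{33} = 5
S_3{}^1 = 5 * T^{31} = 5 * 5 = 25
S_3{}^2 = 5 * T^{32} = 5 * -2 = -10
S_3{}^3 = 5 * T^{33} = 5 * 3 = 15
Step 2: contract S_3{}^j with v_j.
S_3{}^1 * v_1 = 25 * -4 = -100
S_3{}^2 * v_2 = -10 * -1 = 10
S_3{}^3 * v_3 = 15 * -1 = -15
Result = -100 + 10 + -15 = -105

-105


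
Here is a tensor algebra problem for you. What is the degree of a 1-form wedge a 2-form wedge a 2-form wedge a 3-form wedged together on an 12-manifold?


The degree of a wedge product is the sum of the degrees of the individual forms.
Degrees: 1, 2, 2, 3
Total degree = 1 + 2 + 2 + 3 = 8

8


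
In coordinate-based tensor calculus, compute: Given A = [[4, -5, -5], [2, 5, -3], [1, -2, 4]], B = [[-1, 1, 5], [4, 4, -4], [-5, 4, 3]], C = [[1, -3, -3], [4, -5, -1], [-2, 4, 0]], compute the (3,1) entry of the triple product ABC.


(ABC)_{31} = sum_m (AB)_{3m} C_{m1}. First compute row 3 of AB.
(AB)_{31} = 1*-1 + -2*4 + 4*-5 = -29
(AB)_{32} = 1*1 + -2*4 + 4*4 = 9
(AB)_{33} = 1*5 + -2*-4 + 4*3 = 25
Now contract with column 1 of C:
(AB)_{31} * C_{11} = -29 * 1 = -29
(AB)_{32} * C_{21} = 9 * 4 = 36
(AB)_{33} * C_{31} = 25 * -2 = -50
(ABC)_{31} = -29 + 36 + -50 = -43

-43


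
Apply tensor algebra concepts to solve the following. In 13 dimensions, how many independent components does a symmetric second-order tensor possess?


A symmetric rank-2 tensor in d dimensions has d(d+1)/2 independent components.
d = 13
d(d+1)/2 = 13 * 14 / 2 = 182 / 2 = 91

91


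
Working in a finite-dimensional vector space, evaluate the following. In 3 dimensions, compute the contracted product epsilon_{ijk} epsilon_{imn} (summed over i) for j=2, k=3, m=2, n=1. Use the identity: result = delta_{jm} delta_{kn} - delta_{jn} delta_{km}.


Using the identity: epsilon_{ijk} epsilon_{imn} = delta_{jm} delta_{kn} - delta_{jn} delta_{km}.
delta_{22} = 1
delta_{31} = 0
delta_{21} = 0
delta_{32} = 0
Result = 1 * 0 - 0 * 0 = 0 - 0 = 0

0


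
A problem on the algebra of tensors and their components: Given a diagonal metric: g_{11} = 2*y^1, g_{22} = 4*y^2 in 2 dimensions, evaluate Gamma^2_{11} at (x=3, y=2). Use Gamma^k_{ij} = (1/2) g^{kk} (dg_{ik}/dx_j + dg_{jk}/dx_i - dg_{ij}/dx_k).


For a diagonal metric, Gamma^k_{ij} = (1/2) g^{kk} (dg_{ik}/dx_j + dg_{jk}/dx_i - dg_{ij}/dx_k).
The metric is diagonal, so g_{ab} = 0 for a != b.
At the given point: g_{11} = 4, g_{22} = 16
g^{22} = 1/16
dg_{12}/dx_1 = 0 (off-diagonal)
dg_{12}/dx_1 = 0 (off-diagonal)
dg_{11}/dx_2 = dg_{11}/dx_2 = 2
Numerator = 0 + 0 - 2 = -2
Gamma^2_{11} = -2 / (2 * 16) = -1/16

-1/16


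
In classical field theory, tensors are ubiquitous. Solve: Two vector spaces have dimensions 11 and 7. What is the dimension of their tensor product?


The dimension of a tensor product is the product of dimensions.
dim(V) = 11, dim(W) = 7
dim(V (x) W) = 11 * 7 = 77

77


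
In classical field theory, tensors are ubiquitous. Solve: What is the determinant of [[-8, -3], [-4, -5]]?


For a 2x2 matrix [[a, b], [c, d]], det = a*d - b*c.
a = -8, b = -3, c = -4, d = -5
a*d = -8 * -5 = 40
b*c = -3 * -4 = 12
det = 40 - 12 = 28

28


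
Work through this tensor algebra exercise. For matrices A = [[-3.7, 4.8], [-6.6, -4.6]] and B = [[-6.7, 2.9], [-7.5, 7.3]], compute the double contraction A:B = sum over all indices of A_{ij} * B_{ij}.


A:B = sum over all i,j of A_{ij} * B_{ij}.
Row 1: -3.7*-6.7=24.79, 4.8*2.9=13.92 => row sum = 38.71
Row 2: -6.6*-7.5=49.5, -4.6*7.3=-33.58 => row sum = 15.92
Total = 38.71 + 15.92 = 54.63

54.63


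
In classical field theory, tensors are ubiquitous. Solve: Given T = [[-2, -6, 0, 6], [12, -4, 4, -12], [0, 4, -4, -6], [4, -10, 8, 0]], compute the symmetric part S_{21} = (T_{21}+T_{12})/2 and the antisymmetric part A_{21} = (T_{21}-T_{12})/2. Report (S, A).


T_{21} = 12
T_{12} = -6
S_{21} = (12 + -6)/2 = 6/2 = 3
A_{21} = (12 - -6)/2 = 18/2 = 9
Check: S + A = 3 + 9 = 12 = T_{21}.

(3, 9)


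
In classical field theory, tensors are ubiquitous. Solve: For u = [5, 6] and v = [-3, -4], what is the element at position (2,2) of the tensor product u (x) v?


The outer product entry T_{ij} = u_i * v_j.
We need i=2, j=2.
u_2 = 6, v_2 = -4
T_{2,2} = 6 * -4 = -24

-24


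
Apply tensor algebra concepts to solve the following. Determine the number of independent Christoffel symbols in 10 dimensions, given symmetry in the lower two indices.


Christoffel symbols Gamma^k_{ij} are symmetric in i,j, so there are d * d(d+1)/2 independent symbols.
d = 10
d(d+1)/2 = 10 * 11 / 2 = 55
Total = 10 * 55 = 550

550


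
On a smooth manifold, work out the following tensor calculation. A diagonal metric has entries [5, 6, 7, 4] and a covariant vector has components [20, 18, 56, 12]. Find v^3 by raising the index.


To raise an index with a diagonal metric: v^i = v_i / g_{ii}.
For index 3: v_3 = 56, g_{33} = 7
v^3 = 56 / 7 = 8

8


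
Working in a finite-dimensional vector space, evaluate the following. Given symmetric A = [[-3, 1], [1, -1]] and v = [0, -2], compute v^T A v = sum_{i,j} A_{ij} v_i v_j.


First compute Av:
(Av)_1 = -3*0 + 1*-2 = -2
(Av)_2 = 1*0 + -1*-2 = 2
Av = [-2, 2]
Then v^T (Av) = 0*-2 + -2*2
= 0 + -4 = -4

-4


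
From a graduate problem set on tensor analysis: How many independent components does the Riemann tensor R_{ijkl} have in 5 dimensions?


The Riemann tensor in d dimensions has d^2(d^2 - 1)/12 independent components.
d = 5, so d^2 = 25
d^2 - 1 = 24
d^2(d^2 - 1) = 25 * 24 = 600
Divide by 12: 600 / 12 = 50

50


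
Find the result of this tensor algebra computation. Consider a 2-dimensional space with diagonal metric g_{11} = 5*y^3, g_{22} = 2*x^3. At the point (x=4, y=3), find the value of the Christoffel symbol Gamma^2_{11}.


For a diagonal metric, Gamma^k_{ij} = (1/2) g^{kk} (dg_{ik}/dx_j + dg_{jk}/dx_i - dg_{ij}/dx_k).
The metric is diagonal, so g_{ab} = 0 for a != b.
At the given point: g_{11} = 135, g_{22} = 128
g^{22} = 1/128
dg_{12}/dx_1 = 0 (off-diagonal)
dg_{12}/dx_1 = 0 (off-diagonal)
dg_{11}/dx_2 = dg_{11}/dx_2 = 135
Numerator = 0 + 0 - 135 = -135
Gamma^2_{11} = -135 / (2 * 128) = -135/256

-135/256


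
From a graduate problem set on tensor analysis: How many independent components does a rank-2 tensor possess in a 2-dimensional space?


The number of components of a rank-r tensor in d dimensions is d^r.
Here d = 2 and r = 2.
2^2 = 4

4


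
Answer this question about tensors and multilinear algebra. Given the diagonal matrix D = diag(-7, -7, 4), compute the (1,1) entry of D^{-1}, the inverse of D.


For a diagonal matrix, the inverse has entries (D^{-1})_{ii} = 1/d_{ii}.
The diagonal entries are: d_{11} = -7, d_{22} = -7, d_{33} = 4
We need (D^{-1})_{11} = 1/d_{11} = 1/-7 = -1/7

-1/7


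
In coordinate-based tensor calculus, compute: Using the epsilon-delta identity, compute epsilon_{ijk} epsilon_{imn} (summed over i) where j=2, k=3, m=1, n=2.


Using the identity: epsilon_{ijk} epsilon_{imn} = delta_{jm} delta_{kn} - delta_{jn} delta_{km}.
delta_{21} = 0
delta_{32} = 0
delta_{22} = 1
delta_{31} = 0
Result = 0 * 0 - 1 * 0 = 0 - 0 = 0

0


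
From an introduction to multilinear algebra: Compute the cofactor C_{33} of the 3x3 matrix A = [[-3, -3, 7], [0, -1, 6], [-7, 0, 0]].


To find cofactor C_{33}, delete row 3 and column 3.
The resulting 2x2 submatrix is: [[-3, -3], [0, -1]]
Minor M_{33} = -3*-1 - -3*0
  = 3 - 0 = 3
Sign = (-1)^(3+3) = (-1)^6 = 1
Cofactor C_{33} = 1 * 3 = 3

3


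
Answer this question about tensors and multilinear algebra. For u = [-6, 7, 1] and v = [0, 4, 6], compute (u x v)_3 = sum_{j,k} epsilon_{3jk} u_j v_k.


(u x v)_3 = sum_{j,k} epsilon_{3jk} u_j v_k. Only permutations of (1,2,3) contribute; the two non-zero terms are:
eps_{312} u_1 v_2 = 1 * -6 * 4 = -24
eps_{321} u_2 v_1 = -1 * 7 * 0 = 0
(u x v)_3 = -24

-24


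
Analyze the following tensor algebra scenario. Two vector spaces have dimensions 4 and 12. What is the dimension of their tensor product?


The dimension of a tensor product is the product of dimensions.
dim(V) = 4, dim(W) = 12
dim(V (x) W) = 4 * 12 = 48

48


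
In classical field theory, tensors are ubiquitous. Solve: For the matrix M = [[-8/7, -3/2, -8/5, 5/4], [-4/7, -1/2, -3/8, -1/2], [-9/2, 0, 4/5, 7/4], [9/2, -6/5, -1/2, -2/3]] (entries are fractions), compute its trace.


The trace is the sum of diagonal entries.
Diagonal: M[1,1] = -8/7, M[2,2] = -1/2, M[3,3] = 4/5, M[4,4] = -2/3
Tr(M) = -8/7 + -1/2 + 4/5 + -2/3
Computing step by step:
After adding M[1,1]: -8/7
After adding M[2,2]: -23/14
After adding M[3,3]: -59/70
After adding M[4,4]: -317/210
Tr(M) = -317/210

-317/210


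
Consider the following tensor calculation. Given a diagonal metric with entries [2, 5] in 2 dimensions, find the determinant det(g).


For a diagonal metric, the determinant is the product of diagonal entries.
Diagonal entries: 2, 5
det(g) = 2 * 5 = 10

10


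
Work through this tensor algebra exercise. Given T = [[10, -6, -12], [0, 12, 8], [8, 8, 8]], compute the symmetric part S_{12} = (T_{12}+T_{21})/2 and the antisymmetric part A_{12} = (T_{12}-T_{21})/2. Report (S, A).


T_{12} = -6
T_{21} = 0
S_{12} = (-6 + 0)/2 = -6/2 = -3
A_{12} = (-6 - 0)/2 = -6/2 = -3
Check: S + A = -3 + -3 = -6 = T_{12}.

(-3, -3)


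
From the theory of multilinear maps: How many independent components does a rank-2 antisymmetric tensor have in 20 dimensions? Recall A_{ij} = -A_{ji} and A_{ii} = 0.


An antisymmetric rank-2 tensor satisfies A_{ij} = -A_{ji}, so diagonal entries are zero.
The independent components are the upper-triangular entries: C(n, 2) = n(n-1)/2.
n = 20
C(20, 2) = 20 * 19 / 2 = 380 / 2 = 190

190


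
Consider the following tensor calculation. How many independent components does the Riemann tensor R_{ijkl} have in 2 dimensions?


The Riemann tensor in d dimensions has d^2(d^2 - 1)/12 independent components.
d = 2, so d^2 = 4
d^2 - 1 = 3
d^2(d^2 - 1) = 4 * 3 = 12
Divide by 12: 12 / 12 = 1

1


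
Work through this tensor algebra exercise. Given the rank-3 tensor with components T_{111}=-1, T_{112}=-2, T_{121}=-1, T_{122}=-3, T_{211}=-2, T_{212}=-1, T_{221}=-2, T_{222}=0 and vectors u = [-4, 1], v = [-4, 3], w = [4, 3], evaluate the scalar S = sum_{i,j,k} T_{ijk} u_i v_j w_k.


S = sum over i,j,k of T_{ijk} u_i v_j w_k. Expanding all 8 terms:
T_{111}*u_1*v_1*w_1 = -1*-4*-4*4 = -64  (running total: -64)
T_{112}*u_1*v_1*w_2 = -2*-4*-4*3 = -96  (running total: -160)
T_{121}*u_1*v_2*w_1 = -1*-4*3*4 = 48  (running total: -112)
T_{122}*u_1*v_2*w_2 = -3*-4*3*3 = 108  (running total: -4)
T_{211}*u_2*v_1*w_1 = -2*1*-4*4 = 32  (running total: 28)
T_{212}*u_2*v_1*w_2 = -1*1*-4*3 = 12  (running total: 40)
T_{221}*u_2*v_2*w_1 = -2*1*3*4 = -24  (running total: 16)
T_{222}*u_2*v_2*w_2 = 0*1*3*3 = 0  (running total: 16)
S = 16

16


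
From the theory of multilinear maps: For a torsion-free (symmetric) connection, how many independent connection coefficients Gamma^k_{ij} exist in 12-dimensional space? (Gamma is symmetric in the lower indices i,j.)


Christoffel symbols Gamma^k_{ij} are symmetric in i,j, so there are d * d(d+1)/2 independent symbols.
d = 12
d(d+1)/2 = 12 * 13 / 2 = 78
Total = 12 * 78 = 936

936


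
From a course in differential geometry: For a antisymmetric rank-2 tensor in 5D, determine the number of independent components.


A antisymmetric rank-2 tensor in d dimensions has d(d-1)/2 independent components.
d = 5
d(d-1)/2 = 5 * 4 / 2 = 20 / 2 = 10

10


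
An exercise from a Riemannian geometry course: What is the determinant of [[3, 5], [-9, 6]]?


For a 2x2 matrix [[a, b], [c, d]], det = a*d - b*c.
a = 3, b = 5, c = -9, d = 6
a*d = 3 * 6 = 18
b*c = 5 * -9 = -45
det = 18 - -45 = 63

63


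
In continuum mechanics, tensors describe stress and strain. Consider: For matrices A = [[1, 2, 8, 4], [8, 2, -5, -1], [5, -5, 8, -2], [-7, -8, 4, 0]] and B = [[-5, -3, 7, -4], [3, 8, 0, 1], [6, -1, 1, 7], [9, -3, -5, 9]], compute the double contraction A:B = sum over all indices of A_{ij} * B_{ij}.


A:B = sum over all i,j of A_{ij} * B_{ij}.
Row 1: 1*-5=-5, 2*-3=-6, 8*7=56, 4*-4=-16 => row sum = 29
Row 2: 8*3=24, 2*8=16, -5*0=0, -1*1=-1 => row sum = 39
Row 3: 5*6=30, -5*-1=5, 8*1=8, -2*7=-14 => row sum = 29
Row 4: -7*9=-63, -8*-3=24, 4*-5=-20, 0*9=0 => row sum = -59
Total = 29 + 39 + 29 + -59 = 38

38


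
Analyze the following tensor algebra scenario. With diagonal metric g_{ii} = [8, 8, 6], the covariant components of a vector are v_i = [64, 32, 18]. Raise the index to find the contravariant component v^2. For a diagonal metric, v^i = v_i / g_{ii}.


To raise an index with a diagonal metric: v^i = v_i / g_{ii}.
For index 2: v_2 = 32, g_{22} = 8
v^2 = 32 / 8 = 4

4


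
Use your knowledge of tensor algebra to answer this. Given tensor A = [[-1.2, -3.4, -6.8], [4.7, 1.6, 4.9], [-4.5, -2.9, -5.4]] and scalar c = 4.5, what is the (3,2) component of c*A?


Scalar multiplication: (cA)_{ij} = c * A_{ij}.
c = 4.5
A_{32} = -2.9
(cA)_{32} = 4.5 * -2.9 = -13.05

-13.05


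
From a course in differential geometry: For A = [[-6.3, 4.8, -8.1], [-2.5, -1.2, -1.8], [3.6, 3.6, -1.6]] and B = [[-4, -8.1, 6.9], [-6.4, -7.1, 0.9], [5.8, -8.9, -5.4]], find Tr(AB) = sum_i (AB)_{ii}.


Tr(AB) = sum_i (AB)_{ii} where (AB)_{ii} = sum_k A_{ik} B_{ki}.
(AB)_{11} = -6.3*-4 + 4.8*-6.4 + -8.1*5.8 = -52.5
(AB)_{22} = -2.5*-8.1 + -1.2*-7.1 + -1.8*-8.9 = 44.79
(AB)_{33} = 3.6*6.9 + 3.6*0.9 + -1.6*-5.4 = 36.72
Tr(AB) = -52.5 + 44.79 + 36.72 = 29.01

29.01


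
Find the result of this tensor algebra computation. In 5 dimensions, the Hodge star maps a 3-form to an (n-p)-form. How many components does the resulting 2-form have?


The Hodge dual of a p-form on an n-dimensional manifold is an (n-p)-form.
n = 5, p = 3, so dual degree = 5 - 3 = 2
The number of components is C(n, n-p) = C(5, 2) = 10

10


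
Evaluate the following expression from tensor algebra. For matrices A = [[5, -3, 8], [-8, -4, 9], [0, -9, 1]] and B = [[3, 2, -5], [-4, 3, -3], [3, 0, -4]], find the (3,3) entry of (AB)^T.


(AB)^T_{ij} = (AB)_{ji} = sum_k A_{jk} B_{ki}.
For i=3, j=3 we need (AB)_{33}:
A_{31} * B_{13} = 0 * -5 = 0
A_{32} * B_{23} = -9 * -3 = 27
A_{33} * B_{33} = 1 * -4 = -4
Sum = 0 + 27 + -4 = 23

23


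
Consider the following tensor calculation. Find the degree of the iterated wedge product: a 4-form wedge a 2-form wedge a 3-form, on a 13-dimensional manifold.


The degree of a wedge product is the sum of the degrees of the individual forms.
Degrees: 4, 2, 3
Total degree = 4 + 2 + 3 = 9

9


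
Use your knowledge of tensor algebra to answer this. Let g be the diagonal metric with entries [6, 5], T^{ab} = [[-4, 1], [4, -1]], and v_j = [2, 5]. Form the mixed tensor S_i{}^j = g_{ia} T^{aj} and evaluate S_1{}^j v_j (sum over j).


Step 1: lower the first index. For a diagonal metric, g_{ia} T^{aj} = g_{ii} T^{ij} (no sum on i).
g_{11} = 6
S_1{}^1 = 6 * T^{11} = 6 * -4 = -24
S_1{}^2 = 6 * T^{12} = 6 * 1 = 6
Step 2: contract S_1{}^j with v_j.
S_1{}^1 * v_1 = -24 * 2 = -48
S_1{}^2 * v_2 = 6 * 5 = 30
Result = -48 + 30 = -18

-18


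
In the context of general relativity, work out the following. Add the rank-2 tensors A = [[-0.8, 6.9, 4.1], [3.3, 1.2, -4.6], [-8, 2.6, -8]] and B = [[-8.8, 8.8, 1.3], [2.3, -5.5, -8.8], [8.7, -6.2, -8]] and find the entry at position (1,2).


Tensor addition is component-wise: (A + B)_{ij} = A_{ij} + B_{ij}.
A_{12} = 6.9
B_{12} = 8.8
(A + B)_{12} = 6.9 + 8.8 = 15.7

15.7


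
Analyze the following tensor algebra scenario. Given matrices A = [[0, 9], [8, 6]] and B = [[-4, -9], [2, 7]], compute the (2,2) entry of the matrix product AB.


(AB)_{ij} = sum_k A_{ik} B_{kj}.
For i=2, j=2:
A_{21} * B_{12} = 8 * -9 = -72
A_{22} * B_{22} = 6 * 7 = 42
Sum = -72 + 42 = -30

-30


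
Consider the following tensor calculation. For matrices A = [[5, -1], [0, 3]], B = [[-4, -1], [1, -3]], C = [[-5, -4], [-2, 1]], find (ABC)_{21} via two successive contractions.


(ABC)_{21} = sum_m (AB)_{2m} C_{m1}. First compute row 2 of AB.
(AB)_{21} = 0*-4 + 3*1 = 3
(AB)_{22} = 0*-1 + 3*-3 = -9
Now contract with column 1 of C:
(AB)_{21} * C_{11} = 3 * -5 = -15
(AB)_{22} * C_{21} = -9 * -2 = 18
(ABC)_{21} = -15 + 18 = 3

3


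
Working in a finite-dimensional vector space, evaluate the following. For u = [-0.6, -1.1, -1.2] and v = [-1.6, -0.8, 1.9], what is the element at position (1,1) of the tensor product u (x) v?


The outer product entry T_{ij} = u_i * v_j.
We need i=1, j=1.
u_1 = -0.6, v_1 = -1.6
T_{1,1} = -0.6 * -1.6 = 0.96

0.96


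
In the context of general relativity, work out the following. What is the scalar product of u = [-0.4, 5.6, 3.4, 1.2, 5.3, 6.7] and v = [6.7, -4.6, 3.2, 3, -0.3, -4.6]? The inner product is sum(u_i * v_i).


The inner product u . v = sum of u_i * v_i.
Term-by-term: -0.4 * 6.7, 5.6 * -4.6, 3.4 * 3.2, 1.2 * 3, 5.3 * -0.3, 6.7 * -4.6
Products: -2.68, -25.76, 10.88, 3.6, -1.59, -30.82
Sum = -2.68 + -25.76 + 10.88 + 3.6 + -1.59 + -30.82 = -46.37

-46.37


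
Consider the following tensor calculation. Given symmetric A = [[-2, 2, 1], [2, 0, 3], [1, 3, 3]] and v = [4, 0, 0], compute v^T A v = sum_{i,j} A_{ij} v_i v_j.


First compute Av:
(Av)_1 = -2*4 + 2*0 + 1*0 = -8
(Av)_2 = 2*4 + 0*0 + 3*0 = 8
(Av)_3 = 1*4 + 3*0 + 3*0 = 4
Av = [-8, 8, 4]
Then v^T (Av) = 4*-8 + 0*8 + 0*4
= -32 + 0 + 0 = -32

-32


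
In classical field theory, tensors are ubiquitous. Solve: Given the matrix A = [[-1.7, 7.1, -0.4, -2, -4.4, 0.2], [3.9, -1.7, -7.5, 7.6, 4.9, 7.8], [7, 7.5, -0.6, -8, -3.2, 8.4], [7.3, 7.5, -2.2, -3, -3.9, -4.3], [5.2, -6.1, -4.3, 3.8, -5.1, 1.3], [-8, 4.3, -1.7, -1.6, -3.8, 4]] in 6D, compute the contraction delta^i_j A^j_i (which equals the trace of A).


The contraction (trace) of a rank-2 tensor is the sum of its diagonal elements.
Diagonal entries: A[1,1] = -1.7, A[2,2] = -1.7, A[3,3] = -0.6, A[4,4] = -3, A[5,5] = -5.1, A[6,6] = 4
Tr(A) = -1.7 + -1.7 + -0.6 + -3 + -5.1 + 4 = -8.1

-8.1


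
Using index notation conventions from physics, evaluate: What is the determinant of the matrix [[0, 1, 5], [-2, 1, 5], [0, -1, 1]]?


Expanding along the first row, det(A) = a11*M_11 - a12*M_12 + a13*M_13, where M_1j is the (1,j) minor.
Minor M_11 = 1*1 - 5*-1 = 6
Minor M_12 = -2*1 - 5*0 = -2
Minor M_13 = -2*-1 - 1*0 = 2
det = 0*(6) - 1*(-2) + 5*(2)
    = 0 - -2 + 10
    = 12

12


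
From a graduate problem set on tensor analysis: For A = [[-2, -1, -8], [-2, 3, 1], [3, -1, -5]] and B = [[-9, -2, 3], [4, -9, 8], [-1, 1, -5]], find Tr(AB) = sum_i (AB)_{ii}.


Tr(AB) = sum_i (AB)_{ii} where (AB)_{ii} = sum_k A_{ik} B_{ki}.
(AB)_{11} = -2*-9 + -1*4 + -8*-1 = 22
(AB)_{22} = -2*-2 + 3*-9 + 1*1 = -22
(AB)_{33} = 3*3 + -1*8 + -5*-5 = 26
Tr(AB) = 22 + -22 + 26 = 26

26


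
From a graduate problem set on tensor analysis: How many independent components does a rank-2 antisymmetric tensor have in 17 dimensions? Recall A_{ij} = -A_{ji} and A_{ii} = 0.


An antisymmetric rank-2 tensor satisfies A_{ij} = -A_{ji}, so diagonal entries are zero.
The independent components are the upper-triangular entries: C(n, 2) = n(n-1)/2.
n = 17
C(17, 2) = 17 * 16 / 2 = 272 / 2 = 136

136


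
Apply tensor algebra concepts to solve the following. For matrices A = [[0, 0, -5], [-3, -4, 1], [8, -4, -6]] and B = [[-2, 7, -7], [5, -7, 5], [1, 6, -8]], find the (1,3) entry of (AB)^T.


(AB)^T_{ij} = (AB)_{ji} = sum_k A_{jk} B_{ki}.
For i=1, j=3 we need (AB)_{31}:
A_{31} * B_{11} = 8 * -2 = -16
A_{32} * B_{21} = -4 * 5 = -20
A_{33} * B_{31} = -6 * 1 = -6
Sum = -16 + -20 + -6 = -42

-42


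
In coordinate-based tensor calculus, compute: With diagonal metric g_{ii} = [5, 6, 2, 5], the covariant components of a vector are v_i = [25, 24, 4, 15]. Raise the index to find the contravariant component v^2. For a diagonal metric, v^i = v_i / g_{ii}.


To raise an index with a diagonal metric: v^i = v_i / g_{ii}.
For index 2: v_2 = 24, g_{22} = 6
v^2 = 24 / 6 = 4

4


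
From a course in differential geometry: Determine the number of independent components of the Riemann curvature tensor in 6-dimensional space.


The Riemann tensor in d dimensions has d^2(d^2 - 1)/12 independent components.
d = 6, so d^2 = 36
d^2 - 1 = 35
d^2(d^2 - 1) = 36 * 35 = 1260
Divide by 12: 1260 / 12 = 105

105


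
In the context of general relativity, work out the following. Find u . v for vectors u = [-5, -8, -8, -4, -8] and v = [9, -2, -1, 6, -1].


The inner product u . v = sum of u_i * v_i.
Term-by-term: -5 * 9, -8 * -2, -8 * -1, -4 * 6, -8 * -1
Products: -45, 16, 8, -24, 8
Sum = -45 + 16 + 8 + -24 + 8 = -37

-37


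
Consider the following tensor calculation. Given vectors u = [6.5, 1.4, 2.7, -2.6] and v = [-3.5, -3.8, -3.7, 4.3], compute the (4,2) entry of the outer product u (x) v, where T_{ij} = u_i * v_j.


The outer product entry T_{ij} = u_i * v_j.
We need i=4, j=2.
u_4 = -2.6, v_2 = -3.8
T_{4,2} = -2.6 * -3.8 = 9.88

9.88


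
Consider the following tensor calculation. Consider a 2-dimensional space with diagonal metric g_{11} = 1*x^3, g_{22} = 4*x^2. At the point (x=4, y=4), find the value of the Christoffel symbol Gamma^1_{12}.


For a diagonal metric, Gamma^k_{ij} = (1/2) g^{kk} (dg_{ik}/dx_j + dg_{jk}/dx_i - dg_{ij}/dx_k).
The metric is diagonal, so g_{ab} = 0 for a != b.
At the given point: g_{11} = 64, g_{22} = 64
g^{11} = 1/64
dg_{11}/dx_2 = dg_{11}/dx_2 = 0
dg_{21}/dx_1 = 0 (off-diagonal)
dg_{12}/dx_1 = 0 (off-diagonal)
Numerator = 0 + 0 - 0 = 0
Gamma^1_{12} = 0 / (2 * 64) = 0

0


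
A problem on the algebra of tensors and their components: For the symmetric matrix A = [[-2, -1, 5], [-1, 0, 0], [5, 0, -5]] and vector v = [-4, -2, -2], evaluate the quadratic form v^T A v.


First compute Av:
(Av)_1 = -2*-4 + -1*-2 + 5*-2 = 0
(Av)_2 = -1*-4 + 0*-2 + 0*-2 = 4
(Av)_3 = 5*-4 + 0*-2 + -5*-2 = -10
Av = [0, 4, -10]
Then v^T (Av) = -4*0 + -2*4 + -2*-10
= 0 + -8 + 20 = 12

12


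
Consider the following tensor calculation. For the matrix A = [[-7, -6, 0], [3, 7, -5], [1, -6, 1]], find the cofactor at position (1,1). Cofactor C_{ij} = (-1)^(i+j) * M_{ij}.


To find cofactor C_{11}, delete row 1 and column 1.
The resulting 2x2 submatrix is: [[7, -5], [-6, 1]]
Minor M_{11} = 7*1 - -5*-6
  = 7 - 30 = -23
Sign = (-1)^(1+1) = (-1)^2 = 1
Cofactor C_{11} = 1 * -23 = -23

-23


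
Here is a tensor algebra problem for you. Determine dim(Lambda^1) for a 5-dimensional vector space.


The dimension of the space of p-forms on an n-dimensional space is C(n, p).
n = 5, p = 1
C(5, 1) = 5! / (1! * 4!) = 5

5


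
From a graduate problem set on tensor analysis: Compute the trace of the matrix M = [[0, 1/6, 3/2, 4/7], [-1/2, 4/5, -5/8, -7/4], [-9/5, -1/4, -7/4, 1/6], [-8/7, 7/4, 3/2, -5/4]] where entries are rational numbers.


The trace is the sum of diagonal entries.
Diagonal: M[1,1] = 0, M[2,2] = 4/5, M[3,3] = -7/4, M[4,4] = -5/4
Tr(M) = 0 + 4/5 + -7/4 + -5/4
Computing step by step:
After adding M[1,1]: 0
After adding M[2,2]: 4/5
After adding M[3,3]: -19/20
After adding M[4,4]: -11/5
Tr(M) = -11/5

-11/5


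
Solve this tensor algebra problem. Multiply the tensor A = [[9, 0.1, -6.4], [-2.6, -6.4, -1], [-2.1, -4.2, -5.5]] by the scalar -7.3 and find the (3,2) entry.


Scalar multiplication: (cA)_{ij} = c * A_{ij}.
c = -7.3
A_{32} = -4.2
(cA)_{32} = -7.3 * -4.2 = 30.66

30.66


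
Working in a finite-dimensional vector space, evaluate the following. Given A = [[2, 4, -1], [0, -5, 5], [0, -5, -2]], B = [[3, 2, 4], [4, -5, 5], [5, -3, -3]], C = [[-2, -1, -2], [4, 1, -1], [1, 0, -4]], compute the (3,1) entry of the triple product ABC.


(ABC)_{31} = sum_m (AB)_{3m} C_{m1}. First compute row 3 of AB.
(AB)_{31} = 0*3 + -5*4 + -2*5 = -30
(AB)_{32} = 0*2 + -5*-5 + -2*-3 = 31
(AB)_{33} = 0*4 + -5*5 + -2*-3 = -19
Now contract with column 1 of C:
(AB)_{31} * C_{11} = -30 * -2 = 60
(AB)_{32} * C_{21} = 31 * 4 = 124
(AB)_{33} * C_{31} = -19 * 1 = -19
(ABC)_{31} = 60 + 124 + -19 = 165

165


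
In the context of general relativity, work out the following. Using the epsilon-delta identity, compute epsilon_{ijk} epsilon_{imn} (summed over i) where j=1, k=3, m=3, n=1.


Using the identity: epsilon_{ijk} epsilon_{imn} = delta_{jm} delta_{kn} - delta_{jn} delta_{km}.
delta_{13} = 0
delta_{31} = 0
delta_{11} = 1
delta_{33} = 1
Result = 0 * 0 - 1 * 1 = 0 - 1 = -1

-1


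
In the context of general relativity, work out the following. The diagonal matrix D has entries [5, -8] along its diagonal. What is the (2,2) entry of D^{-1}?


For a diagonal matrix, the inverse has entries (D^{-1})_{ii} = 1/d_{ii}.
The diagonal entries are: d_{11} = 5, d_{22} = -8
We need (D^{-1})_{22} = 1/d_{22} = 1/-8 = -1/8

-1/8


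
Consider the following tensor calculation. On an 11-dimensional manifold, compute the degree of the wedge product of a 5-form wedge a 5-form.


The degree of a wedge product is the sum of the degrees of the individual forms.
Degrees: 5, 5
Total degree = 5 + 5 = 10

10


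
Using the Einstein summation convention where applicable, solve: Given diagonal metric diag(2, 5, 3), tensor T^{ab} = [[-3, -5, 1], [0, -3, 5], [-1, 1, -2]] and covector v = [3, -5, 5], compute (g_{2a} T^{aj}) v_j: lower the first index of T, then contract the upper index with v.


Step 1: lower the first index. For a diagonal metric, g_{ia} T^{aj} = g_{ii} T^{ij} (no sum on i).
g_{22} = 5
S_2{}^1 = 5 * T^{21} = 5 * 0 = 0
S_2{}^2 = 5 * T^{22} = 5 * -3 = -15
S_2{}^3 = 5 * T^{23} = 5 * 5 = 25
Step 2: contract S_2{}^j with v_j.
S_2{}^1 * v_1 = 0 * 3 = 0
S_2{}^2 * v_2 = -15 * -5 = 75
S_2{}^3 * v_3 = 25 * 5 = 125
Result = 0 + 75 + 125 = 200

200


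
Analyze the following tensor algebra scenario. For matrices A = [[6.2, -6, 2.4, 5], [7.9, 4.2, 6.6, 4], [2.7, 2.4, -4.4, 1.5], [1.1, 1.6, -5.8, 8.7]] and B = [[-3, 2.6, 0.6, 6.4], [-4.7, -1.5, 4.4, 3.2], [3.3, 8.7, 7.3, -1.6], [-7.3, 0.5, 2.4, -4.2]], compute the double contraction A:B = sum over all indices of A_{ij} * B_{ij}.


A:B = sum over all i,j of A_{ij} * B_{ij}.
Row 1: 6.2*-3=-18.6, -6*2.6=-15.6, 2.4*0.6=1.44, 5*6.4=32 => row sum = -0.76
Row 2: 7.9*-4.7=-37.13, 4.2*-1.5=-6.3, 6.6*4.4=29.04, 4*3.2=12.8 => row sum = -1.59
Row 3: 2.7*3.3=8.91, 2.4*8.7=20.88, -4.4*7.3=-32.12, 1.5*-1.6=-2.4 => row sum = -4.73
Row 4: 1.1*-7.3=-8.03, 1.6*0.5=0.8, -5.8*2.4=-13.92, 8.7*-4.2=-36.54 => row sum = -57.69
Total = -0.76 + -1.59 + -4.73 + -57.69 = -64.77

-64.77


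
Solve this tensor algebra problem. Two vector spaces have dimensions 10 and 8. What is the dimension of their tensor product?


The dimension of a tensor product is the product of dimensions.
dim(V) = 10, dim(W) = 8
dim(V (x) W) = 10 * 8 = 80

80


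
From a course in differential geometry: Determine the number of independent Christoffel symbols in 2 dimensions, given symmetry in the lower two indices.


Christoffel symbols Gamma^k_{ij} are symmetric in i,j, so there are d * d(d+1)/2 independent symbols.
d = 2
d(d+1)/2 = 2 * 3 / 2 = 3
Total = 2 * 3 = 6

6


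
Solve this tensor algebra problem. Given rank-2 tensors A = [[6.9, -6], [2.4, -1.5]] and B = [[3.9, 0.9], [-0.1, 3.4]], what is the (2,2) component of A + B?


Tensor addition is component-wise: (A + B)_{ij} = A_{ij} + B_{ij}.
A_{22} = -1.5
B_{22} = 3.4
(A + B)_{22} = -1.5 + 3.4 = 1.9

1.9


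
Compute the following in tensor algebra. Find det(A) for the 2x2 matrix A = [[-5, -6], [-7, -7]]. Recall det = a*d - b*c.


For a 2x2 matrix [[a, b], [c, d]], det = a*d - b*c.
a = -5, b = -6, c = -7, d = -7
a*d = -5 * -7 = 35
b*c = -6 * -7 = 42
det = 35 - 42 = -7

-7


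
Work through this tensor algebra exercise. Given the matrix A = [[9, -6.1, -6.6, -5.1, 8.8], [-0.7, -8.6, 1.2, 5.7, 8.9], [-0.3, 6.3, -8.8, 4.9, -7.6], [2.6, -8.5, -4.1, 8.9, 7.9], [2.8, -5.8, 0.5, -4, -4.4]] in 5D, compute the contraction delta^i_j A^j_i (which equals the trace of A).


The contraction (trace) of a rank-2 tensor is the sum of its diagonal elements.
Diagonal entries: A[1,1] = 9, A[2,2] = -8.6, A[3,3] = -8.8, A[4,4] = 8.9, A[5,5] = -4.4
Tr(A) = 9 + -8.6 + -8.8 + 8.9 + -4.4 = -3.9

-3.9


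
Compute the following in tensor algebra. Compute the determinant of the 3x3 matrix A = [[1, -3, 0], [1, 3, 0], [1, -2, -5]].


Expanding along the first row, det(A) = a11*M_11 - a12*M_12 + a13*M_13, where M_1j is the (1,j) minor.
Minor M_11 = 3*-5 - 0*-2 = -15
Minor M_12 = 1*-5 - 0*1 = -5
Minor M_13 = 1*-2 - 3*1 = -5
det = 1*(-15) - -3*(-5) + 0*(-5)
    = -15 - 15 + 0
    = -30

-30


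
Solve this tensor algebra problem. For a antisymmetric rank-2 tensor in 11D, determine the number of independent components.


A antisymmetric rank-2 tensor in d dimensions has d(d-1)/2 independent components.
d = 11
d(d-1)/2 = 11 * 10 / 2 = 110 / 2 = 55

55


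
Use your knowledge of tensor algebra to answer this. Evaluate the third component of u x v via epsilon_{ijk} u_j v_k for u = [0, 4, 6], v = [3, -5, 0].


(u x v)_3 = sum_{j,k} epsilon_{3jk} u_j v_k. Only permutations of (1,2,3) contribute; the two non-zero terms are:
eps_{312} u_1 v_2 = 1 * 0 * -5 = 0
eps_{321} u_2 v_1 = -1 * 4 * 3 = -12
(u x v)_3 = -12

-12


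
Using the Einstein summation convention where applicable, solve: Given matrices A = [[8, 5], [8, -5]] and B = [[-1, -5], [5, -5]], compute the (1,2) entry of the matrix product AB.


(AB)_{ij} = sum_k A_{ik} B_{kj}.
For i=1, j=2:
A_{11} * B_{12} = 8 * -5 = -40
A_{12} * B_{22} = 5 * -5 = -25
Sum = -40 + -25 = -65

-65


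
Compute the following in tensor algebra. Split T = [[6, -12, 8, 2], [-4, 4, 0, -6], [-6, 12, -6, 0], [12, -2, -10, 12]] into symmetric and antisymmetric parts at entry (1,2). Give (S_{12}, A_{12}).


T_{12} = -12
T_{21} = -4
S_{12} = (-12 + -4)/2 = -16/2 = -8
A_{12} = (-12 - -4)/2 = -8/2 = -4
Check: S + A = -8 + -4 = -12 = T_{12}.

(-8, -4)


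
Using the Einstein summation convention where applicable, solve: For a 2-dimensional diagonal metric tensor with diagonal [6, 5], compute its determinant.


For a diagonal metric, the determinant is the product of diagonal entries.
Diagonal entries: 6, 5
det(g) = 6 * 5 = 30

30


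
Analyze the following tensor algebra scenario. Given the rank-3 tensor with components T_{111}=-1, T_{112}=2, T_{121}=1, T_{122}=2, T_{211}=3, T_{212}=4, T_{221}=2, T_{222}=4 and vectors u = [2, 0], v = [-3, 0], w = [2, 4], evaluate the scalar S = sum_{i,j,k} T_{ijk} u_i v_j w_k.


S = sum over i,j,k of T_{ijk} u_i v_j w_k. Expanding all 8 terms:
T_{111}*u_1*v_1*w_1 = -1*2*-3*2 = 12  (running total: 12)
T_{112}*u_1*v_1*w_2 = 2*2*-3*4 = -48  (running total: -36)
T_{121}*u_1*v_2*w_1 = 1*2*0*2 = 0  (running total: -36)
T_{122}*u_1*v_2*w_2 = 2*2*0*4 = 0  (running total: -36)
T_{211}*u_2*v_1*w_1 = 3*0*-3*2 = 0  (running total: -36)
T_{212}*u_2*v_1*w_2 = 4*0*-3*4 = 0  (running total: -36)
T_{221}*u_2*v_2*w_1 = 2*0*0*2 = 0  (running total: -36)
T_{222}*u_2*v_2*w_2 = 4*0*0*4 = 0  (running total: -36)
S = -36

-36


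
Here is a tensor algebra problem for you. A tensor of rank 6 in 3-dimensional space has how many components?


The number of components of a rank-r tensor in d dimensions is d^r.
Here d = 3 and r = 6.
3^6 = 729

729


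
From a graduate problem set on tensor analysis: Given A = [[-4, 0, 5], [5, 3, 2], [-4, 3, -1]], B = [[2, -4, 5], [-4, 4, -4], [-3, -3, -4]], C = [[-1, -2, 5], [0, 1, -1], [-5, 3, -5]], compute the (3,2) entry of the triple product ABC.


(ABC)_{32} = sum_m (AB)_{3m} C_{m2}. First compute row 3 of AB.
(AB)_{31} = -4*2 + 3*-4 + -1*-3 = -17
(AB)_{32} = -4*-4 + 3*4 + -1*-3 = 31
(AB)_{33} = -4*5 + 3*-4 + -1*-4 = -28
Now contract with column 2 of C:
(AB)_{31} * C_{12} = -17 * -2 = 34
(AB)_{32} * C_{22} = 31 * 1 = 31
(AB)_{33} * C_{32} = -28 * 3 = -84
(ABC)_{32} = 34 + 31 + -84 = -19

-19


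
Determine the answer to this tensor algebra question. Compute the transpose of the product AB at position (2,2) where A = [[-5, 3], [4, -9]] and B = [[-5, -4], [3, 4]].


(AB)^T_{ij} = (AB)_{ji} = sum_k A_{jk} B_{ki}.
For i=2, j=2 we need (AB)_{22}:
A_{21} * B_{12} = 4 * -4 = -16
A_{22} * B_{22} = -9 * 4 = -36
Sum = -16 + -36 = -52

-52


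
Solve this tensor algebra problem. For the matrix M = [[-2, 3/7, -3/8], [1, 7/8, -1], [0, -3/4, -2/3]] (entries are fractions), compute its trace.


The trace is the sum of diagonal entries.
Diagonal: M[1,1] = -2, M[2,2] = 7/8, M[3,3] = -2/3
Tr(M) = -2 + 7/8 + -2/3
Computing step by step:
After adding M[1,1]: -2
After adding M[2,2]: -9/8
After adding M[3,3]: -43/24
Tr(M) = -43/24

-43/24


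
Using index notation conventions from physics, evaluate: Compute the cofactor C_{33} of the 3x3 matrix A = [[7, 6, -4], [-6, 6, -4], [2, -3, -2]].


To find cofactor C_{33}, delete row 3 and column 3.
The resulting 2x2 submatrix is: [[7, 6], [-6, 6]]
Minor M_{33} = 7*6 - 6*-6
  = 42 - -36 = 78
Sign = (-1)^(3+3) = (-1)^6 = 1
Cofactor C_{33} = 1 * 78 = 78

78


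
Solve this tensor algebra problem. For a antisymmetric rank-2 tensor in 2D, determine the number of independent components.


A antisymmetric rank-2 tensor in d dimensions has d(d-1)/2 independent components.
d = 2
d(d-1)/2 = 2 * 1 / 2 = 2 / 2 = 1

1


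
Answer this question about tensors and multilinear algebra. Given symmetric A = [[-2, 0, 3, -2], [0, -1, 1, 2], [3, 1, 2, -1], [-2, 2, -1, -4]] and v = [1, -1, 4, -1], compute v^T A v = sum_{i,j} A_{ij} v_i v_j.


First compute Av:
(Av)_1 = -2*1 + 0*-1 + 3*4 + -2*-1 = 12
(Av)_2 = 0*1 + -1*-1 + 1*4 + 2*-1 = 3
(Av)_3 = 3*1 + 1*-1 + 2*4 + -1*-1 = 11
(Av)_4 = -2*1 + 2*-1 + -1*4 + -4*-1 = -4
Av = [12, 3, 11, -4]
Then v^T (Av) = 1*12 + -1*3 + 4*11 + -1*-4
= 12 + -3 + 44 + 4 = 57

57


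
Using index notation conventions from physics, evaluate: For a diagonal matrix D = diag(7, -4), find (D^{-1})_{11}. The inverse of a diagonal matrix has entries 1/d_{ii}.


For a diagonal matrix, the inverse has entries (D^{-1})_{ii} = 1/d_{ii}.
The diagonal entries are: d_{11} = 7, d_{22} = -4
We need (D^{-1})_{11} = 1/d_{11} = 1/7 = 1/7

1/7


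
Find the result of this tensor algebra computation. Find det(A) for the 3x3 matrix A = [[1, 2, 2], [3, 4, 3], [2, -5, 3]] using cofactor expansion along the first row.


Expanding along the first row, det(A) = a11*M_11 - a12*M_12 + a13*M_13, where M_1j is the (1,j) minor.
Minor M_11 = 4*3 - 3*-5 = 27
Minor M_12 = 3*3 - 3*2 = 3
Minor M_13 = 3*-5 - 4*2 = -23
det = 1*(27) - 2*(3) + 2*(-23)
    = 27 - 6 + -46
    = -25

-25


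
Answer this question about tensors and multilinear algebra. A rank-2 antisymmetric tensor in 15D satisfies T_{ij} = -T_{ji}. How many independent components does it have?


An antisymmetric rank-2 tensor satisfies A_{ij} = -A_{ji}, so diagonal entries are zero.
The independent components are the upper-triangular entries: C(n, 2) = n(n-1)/2.
n = 15
C(15, 2) = 15 * 14 / 2 = 210 / 2 = 105

105


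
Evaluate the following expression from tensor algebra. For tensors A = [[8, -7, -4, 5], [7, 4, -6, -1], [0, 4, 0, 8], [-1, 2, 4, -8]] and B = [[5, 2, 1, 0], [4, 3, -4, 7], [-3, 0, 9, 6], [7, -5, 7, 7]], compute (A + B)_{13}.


Tensor addition is component-wise: (A + B)_{ij} = A_{ij} + B_{ij}.
A_{13} = -4
B_{13} = 1
(A + B)_{13} = -4 + 1 = -3

-3


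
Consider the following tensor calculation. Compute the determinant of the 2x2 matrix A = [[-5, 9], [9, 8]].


For a 2x2 matrix [[a, b], [c, d]], det = a*d - b*c.
a = -5, b = 9, c = 9, d = 8
a*d = -5 * 8 = -40
b*c = 9 * 9 = 81
det = -40 - 81 = -121

-121


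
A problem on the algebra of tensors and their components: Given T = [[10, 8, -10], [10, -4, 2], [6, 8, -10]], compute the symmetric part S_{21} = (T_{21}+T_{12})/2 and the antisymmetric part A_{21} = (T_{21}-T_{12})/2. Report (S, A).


T_{21} = 10
T_{12} = 8
S_{21} = (10 + 8)/2 = 18/2 = 9
A_{21} = (10 - 8)/2 = 2/2 = 1
Check: S + A = 9 + 1 = 10 = T_{21}.

(9, 1)


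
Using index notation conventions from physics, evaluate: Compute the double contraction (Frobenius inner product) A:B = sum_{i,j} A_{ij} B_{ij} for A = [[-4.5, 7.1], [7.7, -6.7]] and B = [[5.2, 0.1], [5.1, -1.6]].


A:B = sum over all i,j of A_{ij} * B_{ij}.
Row 1: -4.5*5.2=-23.4, 7.1*0.1=0.71 => row sum = -22.69
Row 2: 7.7*5.1=39.27, -6.7*-1.6=10.72 => row sum = 49.99
Total = -22.69 + 49.99 = 27.3

27.3
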